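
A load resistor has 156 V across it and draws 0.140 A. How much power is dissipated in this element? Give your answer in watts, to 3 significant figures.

21.8 W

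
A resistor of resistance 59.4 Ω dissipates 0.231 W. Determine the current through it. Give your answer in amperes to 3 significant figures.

The two known quantities fix the third via I = √(P / R).
I = √(0.231 / 59.4) = 0.06236 A

0.0624 A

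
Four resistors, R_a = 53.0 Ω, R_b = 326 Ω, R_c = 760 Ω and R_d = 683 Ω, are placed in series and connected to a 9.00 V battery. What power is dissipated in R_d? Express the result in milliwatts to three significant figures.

16.7 mW

The current is common to all series resistors; compute it, then apply P = I²R for the target.
R_total = 53.0 + 326 + 760 + 683 = 1822 Ω
I = V / R_total = 9.00 / 1822 = 0.004940 A
P_R_d = I² × R_d = (0.004940)² × 683 = 0.01667 W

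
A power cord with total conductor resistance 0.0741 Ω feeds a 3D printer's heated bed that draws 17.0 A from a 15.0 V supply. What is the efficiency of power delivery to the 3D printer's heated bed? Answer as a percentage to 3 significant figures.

The power cord carries the full 17.0 A.
P_line = I² R_line = (17.00)² × 0.0741 = 21.41 W
P_source = V I = 15.0 × 17.00 = 255.0 W; P_load = 233.6 W
η = P_load / P_source = 233.6 / 255.0 = 0.9160

91.6 %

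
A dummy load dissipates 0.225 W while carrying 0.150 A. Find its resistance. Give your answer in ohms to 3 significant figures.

10.0 Ω

Rearranging the power relation for the two known quantities gives R = P / I².
R = 0.225 / (0.1500)² = 10.00 Ω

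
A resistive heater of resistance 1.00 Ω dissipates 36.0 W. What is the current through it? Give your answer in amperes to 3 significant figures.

6.00 A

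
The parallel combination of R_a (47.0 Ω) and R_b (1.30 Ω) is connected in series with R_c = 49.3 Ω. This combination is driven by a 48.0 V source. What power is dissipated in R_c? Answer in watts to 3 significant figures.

Collapse the R_a‖R_b pair into one equivalent R_p; then R_p and R_c form a series string.
R_p = (47.0×1.30)/(47.0+1.30) = 1.265 Ω
R_total = R_p + 49.3 = 1.265 + 49.3 = 50.57 Ω
I = V / R_total = 48.0 / 50.57 = 0.9493 A
All the supply current flows through R_c; use P = I²R_c.
P_R_c = (0.9493)² × 49.3 = 44.43 W

44.4 W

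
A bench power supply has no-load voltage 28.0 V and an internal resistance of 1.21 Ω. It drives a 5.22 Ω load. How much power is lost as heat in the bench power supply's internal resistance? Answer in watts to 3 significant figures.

Internal loss is I²r, with I set by the total series resistance r+R.
I = ε / (r + R) = 28.0 / (1.21 + 5.22) = 4.355 A
P_int = I² r = (4.355)² × 1.21 = 22.94 W

22.9 W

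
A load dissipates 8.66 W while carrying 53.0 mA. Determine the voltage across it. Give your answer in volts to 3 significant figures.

The two known quantities fix the third via V = P / I.
V = 8.66 / 0.05300 = 163.4 V

163 V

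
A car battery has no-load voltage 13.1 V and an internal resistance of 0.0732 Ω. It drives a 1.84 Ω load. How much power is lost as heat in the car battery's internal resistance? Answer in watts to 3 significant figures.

3.43 W

The source's internal resistance is just another series element carrying I; its dissipation is I²r.
I = ε / (r + R) = 13.1 / (0.0732 + 1.84) = 6.847 A
P_int = I² r = (6.847)² × 0.0732 = 3.432 W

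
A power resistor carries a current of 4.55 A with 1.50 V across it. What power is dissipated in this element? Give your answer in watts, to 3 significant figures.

6.82 W

Since both terminal voltage and current are stated, P = V I gives the power in one step.
P = 1.50 V × 4.550 A = 6.825 W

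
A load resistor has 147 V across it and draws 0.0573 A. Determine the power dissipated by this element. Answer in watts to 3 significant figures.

Both the voltage across and the current through the element are known, so P = V I applies directly.
P = 147 V × 0.05730 A = 8.423 W

8.42 W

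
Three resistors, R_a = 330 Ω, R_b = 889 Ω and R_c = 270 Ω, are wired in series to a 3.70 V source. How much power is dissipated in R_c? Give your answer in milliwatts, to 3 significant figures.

1.67 mW

Since the resistors are in series they all carry the loop current I = V/R_total; the power in any one is I²R.
R_total = 330 + 889 + 270 = 1489 Ω
I = V / R_total = 3.70 / 1489 = 0.002485 A
P_R_c = I² × R_c = (0.002485)² × 270 = 0.001667 W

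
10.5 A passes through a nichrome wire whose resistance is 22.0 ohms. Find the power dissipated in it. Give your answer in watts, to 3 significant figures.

2430 W

Current and resistance are given, so P = I²R is the direct form.
P = (10.50 A)² × 22.0 Ω = 2426 W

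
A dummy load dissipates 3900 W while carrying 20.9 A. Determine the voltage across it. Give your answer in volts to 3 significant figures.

187 V

Rearranging the power relation for the two known quantities gives V = P / I.
V = 3900 / 20.90 = 186.6 V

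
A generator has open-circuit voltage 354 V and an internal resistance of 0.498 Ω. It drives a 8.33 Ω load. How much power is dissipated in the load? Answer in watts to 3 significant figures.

13400 W

Load and internal resistance form a series loop — compute the loop current, then the load power via I²R.
I = ε / (r + R) = 354 / (0.498 + 8.33) = 40.10 A
P_load = I² R = (40.10)² × 8.33 = 13390 W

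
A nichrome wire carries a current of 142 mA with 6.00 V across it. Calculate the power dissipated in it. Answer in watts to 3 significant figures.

With V and I both given, power follows immediately from P = V I.
P = 6.00 V × 0.1420 A = 0.8520 W

0.852 W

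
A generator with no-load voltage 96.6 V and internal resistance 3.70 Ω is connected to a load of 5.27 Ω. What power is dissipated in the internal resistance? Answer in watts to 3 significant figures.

429 W

r is in series with the load, so it carries the full circuit current — the loss in it is I²r.
I = ε / (r + R) = 96.6 / (3.70 + 5.27) = 10.77 A
P_int = I² r = (10.77)² × 3.70 = 429.1 W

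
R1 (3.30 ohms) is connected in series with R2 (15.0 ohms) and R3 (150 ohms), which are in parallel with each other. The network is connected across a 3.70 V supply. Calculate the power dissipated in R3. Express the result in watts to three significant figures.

0.0592 W

Replace R2 and R3 with their parallel equivalent so the circuit becomes R1 in series with R_p.
R_p = (15.0×150)/(15.0+150) = 13.64 Ω
R_total = 3.30 + 13.64 = 16.94 Ω
I = V / R_total = 3.70 / 16.94 = 0.2185 A
Voltage across the parallel pair: V_p = I × R_p = 0.2185 × 13.64 = 2.979 V
R3 sees V_p directly, so P = V_p² / R3.
P_R3 = (2.979)² / 150 = 0.05917 W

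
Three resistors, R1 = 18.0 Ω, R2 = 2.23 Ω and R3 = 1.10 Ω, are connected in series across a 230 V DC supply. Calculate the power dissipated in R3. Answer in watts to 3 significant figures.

128 W

Since the resistors are in series they all carry the loop current I = V/R_total; the power in any one is I²R.
R_total = 18.0 + 2.23 + 1.10 = 21.33 Ω
I = V / R_total = 230 / 21.33 = 10.78 A
P_R3 = I² × R3 = (10.78)² × 1.10 = 127.9 W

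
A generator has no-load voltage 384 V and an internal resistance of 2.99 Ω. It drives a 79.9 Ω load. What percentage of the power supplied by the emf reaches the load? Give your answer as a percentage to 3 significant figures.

96.4 %

η = P_load/(P_load+P_int) = I²R/(I²R+I²r) = R/(R+r) — the I² cancels for series elements.
η = R / (R + r) = 79.9 / (79.9 + 2.99) = 0.9639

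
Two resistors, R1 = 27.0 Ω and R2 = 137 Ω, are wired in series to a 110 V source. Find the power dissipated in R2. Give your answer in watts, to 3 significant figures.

61.6 W

In a series string the same current flows through every resistor — find that current, then P = I²R for the one we want.
R_total = 27.0 + 137 = 164.0 Ω
I = V / R_total = 110 / 164.0 = 0.6707 A
P_R2 = I² × R2 = (0.6707)² × 137 = 61.63 W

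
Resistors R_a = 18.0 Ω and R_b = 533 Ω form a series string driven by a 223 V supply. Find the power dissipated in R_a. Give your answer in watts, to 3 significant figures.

2.95 W

Series elements share the same current, so find I first, then use P = I²R.
R_total = 18.0 + 533 = 551.0 Ω
I = V / R_total = 223 / 551.0 = 0.4047 A
P_R_a = I² × R_a = (0.4047)² × 18.0 = 2.948 W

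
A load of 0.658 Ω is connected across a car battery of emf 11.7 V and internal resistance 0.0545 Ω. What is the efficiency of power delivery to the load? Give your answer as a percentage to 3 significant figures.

92.4 %

η = P_load/(P_load+P_int) = I²R/(I²R+I²r) = R/(R+r) — the I² cancels for series elements.
η = R / (R + r) = 0.658 / (0.658 + 0.0545) = 0.9235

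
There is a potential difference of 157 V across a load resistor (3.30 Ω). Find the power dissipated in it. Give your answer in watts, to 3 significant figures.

Voltage and resistance are given, so P = V²/R is the one-step route.
P = (157 V)² / 3.30 Ω = 7469 W

7470 W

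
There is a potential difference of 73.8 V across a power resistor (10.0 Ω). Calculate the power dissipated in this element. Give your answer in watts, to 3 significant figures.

We know the drop across the element and its resistance — P = V²/R, one step.
P = (73.8 V)² / 10.0 Ω = 544.6 W

545 W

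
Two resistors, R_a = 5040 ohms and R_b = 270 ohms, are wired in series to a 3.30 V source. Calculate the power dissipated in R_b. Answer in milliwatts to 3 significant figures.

0.104 mW

Since the resistors are in series they all carry the loop current I = V/R_total; the power in any one is I²R.
R_total = 5040 + 270 = 5310 Ω
I = V / R_total = 3.30 / 5310 = 0.0006215 A
P_R_b = I² × R_b = (0.0006215)² × 270 = 0.0001043 W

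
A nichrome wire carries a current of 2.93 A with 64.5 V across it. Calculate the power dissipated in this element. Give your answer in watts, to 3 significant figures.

Both the voltage across and the current through the element are known, so P = V I applies directly.
P = 64.5 V × 2.930 A = 189.0 W

189 W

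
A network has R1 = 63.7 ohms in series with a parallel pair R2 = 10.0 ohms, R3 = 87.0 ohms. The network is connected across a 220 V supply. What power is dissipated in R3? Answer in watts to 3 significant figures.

Reduce the parallel pair to R_p first; the network is then a simple series string.
R_p = (10.0×87.0)/(10.0+87.0) = 8.969 Ω
R_total = 63.7 + 8.969 = 72.67 Ω
I = V / R_total = 220 / 72.67 = 3.027 A
Voltage across the parallel pair: V_p = I × R_p = 3.027 × 8.969 = 27.15 V
R3 sees V_p directly, so P = V_p² / R3.
P_R3 = (27.15)² / 87.0 = 8.475 W

8.47 W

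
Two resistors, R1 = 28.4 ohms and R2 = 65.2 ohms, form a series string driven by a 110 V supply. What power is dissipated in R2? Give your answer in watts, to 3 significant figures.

90.0 W

Since the resistors are in series they all carry the loop current I = V/R_total; the power in any one is I²R.
R_total = 28.4 + 65.2 = 93.60 Ω
I = V / R_total = 110 / 93.60 = 1.175 A
P_R2 = I² × R2 = (1.175)² × 65.2 = 90.05 W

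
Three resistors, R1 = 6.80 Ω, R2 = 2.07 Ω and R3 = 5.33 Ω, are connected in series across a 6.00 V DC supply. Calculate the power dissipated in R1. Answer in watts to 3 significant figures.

1.21 W

Since the resistors are in series they all carry the loop current I = V/R_total; the power in any one is I²R.
R_total = 6.80 + 2.07 + 5.33 = 14.20 Ω
I = V / R_total = 6.00 / 14.20 = 0.4225 A
P_R1 = I² × R1 = (0.4225)² × 6.80 = 1.214 W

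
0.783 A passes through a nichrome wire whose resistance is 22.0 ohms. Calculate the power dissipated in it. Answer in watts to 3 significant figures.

13.5 W

With I and R stated, P = I²R applies in one step.
P = (0.7830 A)² × 22.0 Ω = 13.49 W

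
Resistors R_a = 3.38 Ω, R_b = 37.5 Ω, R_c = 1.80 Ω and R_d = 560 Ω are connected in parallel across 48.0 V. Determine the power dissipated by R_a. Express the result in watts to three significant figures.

682 W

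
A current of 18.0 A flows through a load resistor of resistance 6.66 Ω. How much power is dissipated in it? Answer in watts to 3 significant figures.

Knowing I and R, the power is just I²R — no need to find V first.
P = (18.00 A)² × 6.66 Ω = 2158 W

2160 W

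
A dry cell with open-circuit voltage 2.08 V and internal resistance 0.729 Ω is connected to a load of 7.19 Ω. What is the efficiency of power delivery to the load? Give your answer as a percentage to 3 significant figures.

η = P_load/(P_load+P_int) = I²R/(I²R+I²r) = R/(R+r) — the I² cancels for series elements.
η = R / (R + r) = 7.19 / (7.19 + 0.729) = 0.9079

90.8 %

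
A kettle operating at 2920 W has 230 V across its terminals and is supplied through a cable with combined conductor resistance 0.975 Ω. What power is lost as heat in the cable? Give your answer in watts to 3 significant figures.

The cable and load are in series, so the same current flows in both; the loss is I²R_line.
I = P / V = 2920 / 230 = 12.70 A through the cable.
P_line = I² R_line = (12.70)² × 0.975 = 157.2 W

157 W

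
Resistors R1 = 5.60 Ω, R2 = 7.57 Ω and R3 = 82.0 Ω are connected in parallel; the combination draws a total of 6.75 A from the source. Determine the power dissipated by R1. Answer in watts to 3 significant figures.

78.0 W

Parallel branches share V, not I — compute V via R_eq, then use V²/R for the target branch.
1/R_eq = 1/5.60 + 1/7.57 + 1/82.0 ⇒ R_eq = 3.097 Ω
V = I_total × R_eq = 6.750 × 3.097 = 20.91 V
P_R1 = V² / R1 = (20.91)² / 5.60 = 78.05 W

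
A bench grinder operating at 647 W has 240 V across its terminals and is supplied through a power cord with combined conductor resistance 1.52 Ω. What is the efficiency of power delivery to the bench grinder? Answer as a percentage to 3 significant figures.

I = P / V = 647 / 240 = 2.696 A through the power cord.
P_line = I² R_line = (2.696)² × 1.52 = 11.05 W
P_source = P_load + P_line = 647.0 + 11.05 = 658.0 W
η = P_load / P_source = 647.0 / 658.0 = 0.9832

98.3 %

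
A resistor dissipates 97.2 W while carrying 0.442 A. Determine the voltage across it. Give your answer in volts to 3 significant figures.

The two known quantities fix the third via V = P / I.
V = 97.2 / 0.4420 = 219.9 V

220 V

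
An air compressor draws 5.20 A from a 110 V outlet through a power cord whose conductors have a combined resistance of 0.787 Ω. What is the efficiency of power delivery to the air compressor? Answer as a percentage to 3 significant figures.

The power cord carries the full 5.20 A.
P_line = I² R_line = (5.200)² × 0.787 = 21.28 W
P_source = V I = 110 × 5.200 = 572.0 W; P_load = 550.7 W
η = P_load / P_source = 550.7 / 572.0 = 0.9628

96.3 %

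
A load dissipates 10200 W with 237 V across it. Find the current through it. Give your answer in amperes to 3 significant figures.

Rearranging the power relation for the two known quantities gives I = P / V.
I = 10200 / 237 = 43.04 A

43.0 A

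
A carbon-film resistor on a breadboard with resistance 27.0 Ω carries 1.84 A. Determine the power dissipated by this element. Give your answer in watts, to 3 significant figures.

91.4 W

The current through and the resistance of the element are both given; use P = I²R.
P = (1.840 A)² × 27.0 Ω = 91.41 W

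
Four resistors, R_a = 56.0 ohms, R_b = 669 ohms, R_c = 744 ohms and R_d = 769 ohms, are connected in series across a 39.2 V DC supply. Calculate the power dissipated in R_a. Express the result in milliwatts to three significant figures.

17.2 mW

Every series element carries the same I. Get I from the total resistance, then P = I² × R_a.
R_total = 56.0 + 669 + 744 + 769 = 2238 Ω
I = V / R_total = 39.2 / 2238 = 0.01752 A
P_R_a = I² × R_a = (0.01752)² × 56.0 = 0.01718 W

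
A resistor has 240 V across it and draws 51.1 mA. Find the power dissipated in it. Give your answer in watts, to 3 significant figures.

Both the voltage across and the current through the element are known, so P = V I applies directly.
P = 240 V × 0.05110 A = 12.26 W

12.3 W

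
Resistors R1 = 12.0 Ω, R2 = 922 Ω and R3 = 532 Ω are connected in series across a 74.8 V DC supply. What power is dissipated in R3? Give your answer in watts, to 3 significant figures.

Every series element carries the same I. Get I from the total resistance, then P = I² × R3.
R_total = 12.0 + 922 + 532 = 1466 Ω
I = V / R_total = 74.8 / 1466 = 0.05102 A
P_R3 = I² × R3 = (0.05102)² × 532 = 1.385 W

1.38 W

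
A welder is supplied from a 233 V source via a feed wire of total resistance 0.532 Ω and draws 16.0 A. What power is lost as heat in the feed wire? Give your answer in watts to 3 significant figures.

Only the current and the line resistance are needed for the I²R loss.
The feed wire carries the full 16.0 A.
P_line = I² R_line = (16.00)² × 0.532 = 136.2 W

136 W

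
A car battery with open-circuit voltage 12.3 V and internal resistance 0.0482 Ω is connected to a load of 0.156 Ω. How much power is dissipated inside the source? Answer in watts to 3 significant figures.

r is in series with the load, so it carries the full circuit current — the loss in it is I²r.
I = ε / (r + R) = 12.3 / (0.0482 + 0.156) = 60.24 A
P_int = I² r = (60.24)² × 0.0482 = 174.9 W

175 W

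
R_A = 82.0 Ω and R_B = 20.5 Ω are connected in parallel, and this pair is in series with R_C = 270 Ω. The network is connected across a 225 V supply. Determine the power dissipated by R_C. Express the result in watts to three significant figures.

First find R_p for the parallel pair, then treat R_p + R_C as a series loop.
R_p = (82.0×20.5)/(82.0+20.5) = 16.40 Ω
R_total = R_p + 270 = 16.40 + 270 = 286.4 Ω
I = V / R_total = 225 / 286.4 = 0.7856 A
All the supply current flows through R_C; use P = I²R_C.
P_R_C = (0.7856)² × 270 = 166.6 W

167 W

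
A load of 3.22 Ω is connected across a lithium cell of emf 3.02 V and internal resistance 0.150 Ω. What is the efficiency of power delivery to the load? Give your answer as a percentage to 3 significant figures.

Efficiency is P_load / P_total. With a series r and R sharing the same I, P = I²R for each, so η = R/(R+r).
η = R / (R + r) = 3.22 / (3.22 + 0.150) = 0.9555

95.5 %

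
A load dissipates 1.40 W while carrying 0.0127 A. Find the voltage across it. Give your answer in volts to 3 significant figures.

110 V

Rearranging the power relation for the two known quantities gives V = P / I.
V = 1.40 / 0.01270 = 110.2 V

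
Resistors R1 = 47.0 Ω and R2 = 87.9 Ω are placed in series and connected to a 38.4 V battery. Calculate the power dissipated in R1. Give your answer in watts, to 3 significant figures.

In a series string the same current flows through every resistor — find that current, then P = I²R for the one we want.
R_total = 47.0 + 87.9 = 134.9 Ω
I = V / R_total = 38.4 / 134.9 = 0.2847 A
P_R1 = I² × R1 = (0.2847)² × 47.0 = 3.808 W

3.81 W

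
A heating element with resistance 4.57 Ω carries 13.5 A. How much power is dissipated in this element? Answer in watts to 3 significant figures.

833 W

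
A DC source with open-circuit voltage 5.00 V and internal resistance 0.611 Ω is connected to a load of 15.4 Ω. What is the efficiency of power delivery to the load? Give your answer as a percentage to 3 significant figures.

96.2 %

The source delivers εI, of which I²R reaches the load and I²r is lost; since I is common, η = R/(R+r).
η = R / (R + r) = 15.4 / (15.4 + 0.611) = 0.9618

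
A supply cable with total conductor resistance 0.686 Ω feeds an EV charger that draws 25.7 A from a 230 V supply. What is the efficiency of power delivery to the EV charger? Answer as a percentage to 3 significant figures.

The supply cable carries the full 25.7 A.
P_line = I² R_line = (25.70)² × 0.686 = 453.1 W
P_source = V I = 230 × 25.70 = 5911 W; P_load = 5458 W
η = P_load / P_source = 5458 / 5911 = 0.9233

92.3 %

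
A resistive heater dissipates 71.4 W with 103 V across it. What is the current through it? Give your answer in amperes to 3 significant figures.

0.693 A

Rearranging the power relation for the two known quantities gives I = P / V.
I = 71.4 / 103 = 0.6932 A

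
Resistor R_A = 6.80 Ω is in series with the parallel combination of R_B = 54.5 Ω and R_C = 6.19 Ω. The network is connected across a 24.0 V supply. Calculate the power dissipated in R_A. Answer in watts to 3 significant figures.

25.6 W

First combine the parallel branches into one equivalent R_p, then R_A + R_p is a series pair.
R_p = (54.5×6.19)/(54.5+6.19) = 5.559 Ω
R_total = 6.80 + 5.559 = 12.36 Ω
I = V / R_total = 24.0 / 12.36 = 1.942 A
R_A is in the main series path, so its power is I²R_A.
P_R_A = (1.942)² × 6.80 = 25.64 W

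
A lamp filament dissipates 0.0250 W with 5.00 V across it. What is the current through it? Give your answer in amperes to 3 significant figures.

0.00500 A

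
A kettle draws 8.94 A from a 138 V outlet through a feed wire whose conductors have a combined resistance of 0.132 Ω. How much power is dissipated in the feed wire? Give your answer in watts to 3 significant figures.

Only the current and the line resistance are needed for the I²R loss.
The feed wire carries the full 8.94 A.
P_line = I² R_line = (8.940)² × 0.132 = 10.55 W

10.5 W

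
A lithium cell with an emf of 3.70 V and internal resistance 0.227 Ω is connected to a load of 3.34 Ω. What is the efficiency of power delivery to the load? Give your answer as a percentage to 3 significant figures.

The source delivers εI, of which I²R reaches the load and I²r is lost; since I is common, η = R/(R+r).
η = R / (R + r) = 3.34 / (3.34 + 0.227) = 0.9364

93.6 %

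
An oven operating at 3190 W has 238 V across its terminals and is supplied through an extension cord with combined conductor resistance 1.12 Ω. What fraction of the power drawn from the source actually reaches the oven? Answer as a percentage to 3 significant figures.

I = P / V = 3190 / 238 = 13.40 A through the extension cord.
P_line = I² R_line = (13.40)² × 1.12 = 201.2 W
P_source = P_load + P_line = 3190 + 201.2 = 3391 W
η = P_load / P_source = 3190 / 3391 = 0.9407

94.1 %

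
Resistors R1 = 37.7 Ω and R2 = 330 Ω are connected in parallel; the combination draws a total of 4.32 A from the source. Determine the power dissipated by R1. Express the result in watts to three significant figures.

567 W

Only the total current is stated, so first find the parallel equivalent to get the voltage across the combination.
1/R_eq = 1/37.7 + 1/330 ⇒ R_eq = 33.83 Ω
V = I_total × R_eq = 4.320 × 33.83 = 146.2 V
P_R1 = V² / R1 = (146.2)² / 37.7 = 566.7 W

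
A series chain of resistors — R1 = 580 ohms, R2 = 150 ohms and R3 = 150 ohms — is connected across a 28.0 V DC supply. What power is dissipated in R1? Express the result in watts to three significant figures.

0.587 W

Since the resistors are in series they all carry the loop current I = V/R_total; the power in any one is I²R.
R_total = 580 + 150 + 150 = 880.0 Ω
I = V / R_total = 28.0 / 880.0 = 0.03182 A
P_R1 = I² × R1 = (0.03182)² × 580 = 0.5872 W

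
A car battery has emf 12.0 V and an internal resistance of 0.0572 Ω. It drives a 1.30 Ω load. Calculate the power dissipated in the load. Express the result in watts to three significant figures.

With r and R in series, I = ε/(r+R); the load dissipates I²R.
I = ε / (r + R) = 12.0 / (0.0572 + 1.30) = 8.842 A
P_load = I² R = (8.842)² × 1.30 = 101.6 W

102 W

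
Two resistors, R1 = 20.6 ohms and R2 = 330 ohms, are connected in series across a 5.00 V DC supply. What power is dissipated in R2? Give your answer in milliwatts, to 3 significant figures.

Every series element carries the same I. Get I from the total resistance, then P = I² × R2.
R_total = 20.6 + 330 = 350.6 Ω
I = V / R_total = 5.00 / 350.6 = 0.01426 A
P_R2 = I² × R2 = (0.01426)² × 330 = 0.06712 W

67.1 mW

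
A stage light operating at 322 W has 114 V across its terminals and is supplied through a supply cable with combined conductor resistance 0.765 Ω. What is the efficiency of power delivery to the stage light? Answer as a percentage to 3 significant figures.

98.1 %

I = P / V = 322 / 114 = 2.825 A through the supply cable.
P_line = I² R_line = (2.825)² × 0.765 = 6.103 W
P_source = P_load + P_line = 322.0 + 6.103 = 328.1 W
η = P_load / P_source = 322.0 / 328.1 = 0.9814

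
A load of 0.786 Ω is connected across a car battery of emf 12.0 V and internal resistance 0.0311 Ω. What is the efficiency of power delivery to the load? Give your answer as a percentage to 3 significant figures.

The source delivers εI, of which I²R reaches the load and I²r is lost; since I is common, η = R/(R+r).
η = R / (R + r) = 0.786 / (0.786 + 0.0311) = 0.9619

96.2 %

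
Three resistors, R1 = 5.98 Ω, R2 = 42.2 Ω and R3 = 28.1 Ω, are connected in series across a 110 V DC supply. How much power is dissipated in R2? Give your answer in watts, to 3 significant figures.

87.8 W

Every series element carries the same I. Get I from the total resistance, then P = I² × R2.
R_total = 5.98 + 42.2 + 28.1 = 76.28 Ω
I = V / R_total = 110 / 76.28 = 1.442 A
P_R2 = I² × R2 = (1.442)² × 42.2 = 87.76 W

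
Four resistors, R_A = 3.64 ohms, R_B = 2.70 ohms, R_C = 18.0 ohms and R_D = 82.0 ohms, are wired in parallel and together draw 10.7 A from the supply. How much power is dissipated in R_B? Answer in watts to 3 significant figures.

We need the common branch voltage; get it from I_total × R_eq, then P = V²/R for the branch.
1/R_eq = 1/3.64 + 1/2.70 + 1/18.0 + 1/82.0 ⇒ R_eq = 1.403 Ω
V = I_total × R_eq = 10.70 × 1.403 = 15.01 V
P_R_B = V² / R_B = (15.01)² / 2.70 = 83.45 W

83.4 W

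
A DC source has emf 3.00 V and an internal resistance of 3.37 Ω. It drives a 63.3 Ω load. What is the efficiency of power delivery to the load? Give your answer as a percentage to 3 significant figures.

94.9 %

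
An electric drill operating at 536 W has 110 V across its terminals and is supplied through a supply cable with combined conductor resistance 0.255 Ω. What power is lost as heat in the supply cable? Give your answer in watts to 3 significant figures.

6.05 W

The supply cable and load are in series, so the same current flows in both; the loss is I²R_line.
I = P / V = 536 / 110 = 4.873 A through the supply cable.
P_line = I² R_line = (4.873)² × 0.255 = 6.055 W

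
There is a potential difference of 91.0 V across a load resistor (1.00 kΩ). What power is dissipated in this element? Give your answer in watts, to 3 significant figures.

8.28 W

We know the drop across the element and its resistance — P = V²/R, one step.
P = (91.0 V)² / 1000 Ω = 8.281 W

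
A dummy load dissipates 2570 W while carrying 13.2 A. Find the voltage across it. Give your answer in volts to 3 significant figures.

195 V

Inverting the appropriate power form: V = P / I.
V = 2570 / 13.20 = 194.7 V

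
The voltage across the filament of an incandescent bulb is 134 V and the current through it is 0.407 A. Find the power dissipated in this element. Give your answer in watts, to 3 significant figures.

54.5 W

Since both terminal voltage and current are stated, P = V I gives the power in one step.
P = 134 V × 0.4070 A = 54.54 W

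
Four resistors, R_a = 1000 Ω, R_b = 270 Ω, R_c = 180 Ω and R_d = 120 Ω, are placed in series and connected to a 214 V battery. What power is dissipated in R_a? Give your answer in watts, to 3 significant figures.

Since the resistors are in series they all carry the loop current I = V/R_total; the power in any one is I²R.
R_total = 1000 + 270 + 180 + 120 = 1570 Ω
I = V / R_total = 214 / 1570 = 0.1363 A
P_R_a = I² × R_a = (0.1363)² × 1000 = 18.58 W

18.6 W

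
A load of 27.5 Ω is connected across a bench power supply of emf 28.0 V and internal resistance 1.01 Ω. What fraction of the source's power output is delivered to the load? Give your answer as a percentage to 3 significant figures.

96.5 %

Efficiency is P_load / P_total. With a series r and R sharing the same I, P = I²R for each, so η = R/(R+r).
η = R / (R + r) = 27.5 / (27.5 + 1.01) = 0.9646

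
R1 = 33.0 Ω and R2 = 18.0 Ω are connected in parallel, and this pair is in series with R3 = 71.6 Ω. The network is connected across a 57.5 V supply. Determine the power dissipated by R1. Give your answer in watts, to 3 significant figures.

1.96 W

Reduce the parallel combination to a single R_p; the circuit then becomes R_p in series with the remaining resistor.
R_p = (33.0×18.0)/(33.0+18.0) = 11.65 Ω
R_total = R_p + 71.6 = 11.65 + 71.6 = 83.25 Ω
I = V / R_total = 57.5 / 83.25 = 0.6907 A
Voltage across the parallel pair: V_p = I × R_p = 0.6907 × 11.65 = 8.045 V
R1 has V_p across it, so P = V_p²/R1.
P_R1 = (8.045)² / 33.0 = 1.961 W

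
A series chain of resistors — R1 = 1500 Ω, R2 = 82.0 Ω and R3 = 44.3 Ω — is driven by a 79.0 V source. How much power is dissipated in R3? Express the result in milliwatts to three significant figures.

Series elements share the same current, so find I first, then use P = I²R.
R_total = 1500 + 82.0 + 44.3 = 1626 Ω
I = V / R_total = 79.0 / 1626 = 0.04858 A
P_R3 = I² × R3 = (0.04858)² × 44.3 = 0.1045 W

105 mW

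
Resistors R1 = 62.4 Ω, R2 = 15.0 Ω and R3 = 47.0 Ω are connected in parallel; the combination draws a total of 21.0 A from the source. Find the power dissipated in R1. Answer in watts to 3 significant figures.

Only the total current is stated, so first find the parallel equivalent to get the voltage across the combination.
1/R_eq = 1/62.4 + 1/15.0 + 1/47.0 ⇒ R_eq = 9.618 Ω
V = I_total × R_eq = 21.00 × 9.618 = 202.0 V
P_R1 = V² / R1 = (202.0)² / 62.4 = 653.8 W

654 W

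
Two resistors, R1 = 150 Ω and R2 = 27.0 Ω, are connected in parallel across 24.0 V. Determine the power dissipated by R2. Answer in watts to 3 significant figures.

The supply voltage appears across each parallel branch — just use P = V²/R2.
P_R2 = V² / R2 = (24.0)² / 27.0 Ω = 21.33 W

21.3 W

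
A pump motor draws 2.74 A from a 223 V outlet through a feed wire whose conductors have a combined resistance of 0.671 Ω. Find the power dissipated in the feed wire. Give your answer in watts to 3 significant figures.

5.04 W

The feed wire is a series resistance carrying the load current; its dissipation is I²R_line.
The feed wire carries the full 2.74 A.
P_line = I² R_line = (2.740)² × 0.671 = 5.038 W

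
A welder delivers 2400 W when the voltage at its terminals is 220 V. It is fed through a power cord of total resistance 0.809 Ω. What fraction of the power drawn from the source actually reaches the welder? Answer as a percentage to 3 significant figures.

96.1 %

I = P / V = 2400 / 220 = 10.91 A through the power cord.
P_line = I² R_line = (10.91)² × 0.809 = 96.28 W
P_source = P_load + P_line = 2400 + 96.28 = 2496 W
η = P_load / P_source = 2400 / 2496 = 0.9614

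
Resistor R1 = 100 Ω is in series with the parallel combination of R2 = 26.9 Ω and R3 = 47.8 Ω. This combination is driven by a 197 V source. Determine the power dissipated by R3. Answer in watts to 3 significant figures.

Reduce the parallel pair to R_p first; the network is then a simple series string.
R_p = (26.9×47.8)/(26.9+47.8) = 17.21 Ω
R_total = 100 + 17.21 = 117.2 Ω
I = V / R_total = 197 / 117.2 = 1.681 A
Voltage across the parallel pair: V_p = I × R_p = 1.681 × 17.21 = 28.93 V
With V_p across R3, its power is V_p²/R3.
P_R3 = (28.93)² / 47.8 = 17.51 W

17.5 W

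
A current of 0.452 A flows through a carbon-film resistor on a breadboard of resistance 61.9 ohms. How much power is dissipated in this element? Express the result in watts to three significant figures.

The current through and the resistance of the element are both given; use P = I²R.
P = (0.4520 A)² × 61.9 Ω = 12.65 W

12.6 W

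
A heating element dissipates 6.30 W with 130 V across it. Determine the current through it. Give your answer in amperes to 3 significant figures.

0.0485 A

The two known quantities fix the third via I = P / V.
I = 6.30 / 130 = 0.04846 A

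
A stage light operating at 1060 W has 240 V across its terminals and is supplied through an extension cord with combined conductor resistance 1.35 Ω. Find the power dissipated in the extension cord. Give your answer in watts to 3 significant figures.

26.3 W

The extension cord and load are in series, so the same current flows in both; the loss is I²R_line.
I = P / V = 1060 / 240 = 4.417 A through the extension cord.
P_line = I² R_line = (4.417)² × 1.35 = 26.33 W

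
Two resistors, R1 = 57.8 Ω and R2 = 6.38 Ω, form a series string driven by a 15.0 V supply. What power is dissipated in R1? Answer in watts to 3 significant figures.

The current is common to all series resistors; compute it, then apply P = I²R for the target.
R_total = 57.8 + 6.38 = 64.18 Ω
I = V / R_total = 15.0 / 64.18 = 0.2337 A
P_R1 = I² × R1 = (0.2337)² × 57.8 = 3.157 W

3.16 W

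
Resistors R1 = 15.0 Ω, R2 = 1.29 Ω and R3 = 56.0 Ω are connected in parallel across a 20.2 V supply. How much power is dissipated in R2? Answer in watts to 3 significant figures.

316 W

Every branch has 20.2 V across it, so for R2 the power is simply V²/R.
P_R2 = V² / R2 = (20.2)² / 1.29 Ω = 316.3 W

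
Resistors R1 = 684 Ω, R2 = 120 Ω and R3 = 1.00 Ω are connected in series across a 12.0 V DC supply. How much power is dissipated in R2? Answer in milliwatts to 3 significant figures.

26.7 mW

Every series element carries the same I. Get I from the total resistance, then P = I² × R2.
R_total = 684 + 120 + 1.00 = 805.0 Ω
I = V / R_total = 12.0 / 805.0 = 0.01491 A
P_R2 = I² × R2 = (0.01491)² × 120 = 0.02667 W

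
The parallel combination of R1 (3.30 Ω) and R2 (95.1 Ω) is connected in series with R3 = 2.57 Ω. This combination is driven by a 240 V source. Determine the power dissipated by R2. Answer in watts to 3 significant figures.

Combine R1 and R2 into their parallel equivalent first, reducing the network to two series resistors.
R_p = (3.30×95.1)/(3.30+95.1) = 3.189 Ω
R_total = R_p + 2.57 = 3.189 + 2.57 = 5.759 Ω
I = V / R_total = 240 / 5.759 = 41.67 A
Voltage across the parallel pair: V_p = I × R_p = 41.67 × 3.189 = 132.9 V
Use P = V²/R for R2 with V = V_p.
P_R2 = (132.9)² / 95.1 = 185.7 W

186 W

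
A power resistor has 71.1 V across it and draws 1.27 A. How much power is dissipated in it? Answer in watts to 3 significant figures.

90.3 W

Both the voltage across and the current through the element are known, so P = V I applies directly.
P = 71.1 V × 1.270 A = 90.30 W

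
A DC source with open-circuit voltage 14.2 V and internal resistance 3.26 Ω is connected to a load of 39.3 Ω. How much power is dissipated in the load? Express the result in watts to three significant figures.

4.37 W

Find the circuit current first, then P = I²R for the load (series elements share I).
I = ε / (r + R) = 14.2 / (3.26 + 39.3) = 0.3336 A
P_load = I² R = (0.3336)² × 39.3 = 4.375 W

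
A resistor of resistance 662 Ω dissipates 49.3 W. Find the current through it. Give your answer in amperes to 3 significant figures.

0.273 A

From P = V I = I²R = V²/R, with the two given quantities we get I = √(P / R).
I = √(49.3 / 662) = 0.2729 A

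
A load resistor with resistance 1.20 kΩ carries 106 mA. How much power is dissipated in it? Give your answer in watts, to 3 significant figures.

Current and resistance are given, so P = I²R is the direct form.
P = (0.1060 A)² × 1200 Ω = 13.48 W

13.5 W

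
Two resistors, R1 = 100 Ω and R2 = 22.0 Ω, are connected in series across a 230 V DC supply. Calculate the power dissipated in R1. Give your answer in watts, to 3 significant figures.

355 W

Series elements share the same current, so find I first, then use P = I²R.
R_total = 100 + 22.0 = 122.0 Ω
I = V / R_total = 230 / 122.0 = 1.885 A
P_R1 = I² × R1 = (1.885)² × 100 = 355.4 W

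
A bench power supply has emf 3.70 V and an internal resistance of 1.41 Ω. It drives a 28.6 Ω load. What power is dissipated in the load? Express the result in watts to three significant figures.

The internal resistance and the load are in series, so the same I flows through both; get I from ε/(r+R), then I²R for the load.
I = ε / (r + R) = 3.70 / (1.41 + 28.6) = 0.1233 A
P_load = I² R = (0.1233)² × 28.6 = 0.4347 W

0.435 W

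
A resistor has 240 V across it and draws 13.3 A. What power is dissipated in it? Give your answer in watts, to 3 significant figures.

3190 W

Since both terminal voltage and current are stated, P = V I gives the power in one step.
P = 240 V × 13.30 A = 3192 W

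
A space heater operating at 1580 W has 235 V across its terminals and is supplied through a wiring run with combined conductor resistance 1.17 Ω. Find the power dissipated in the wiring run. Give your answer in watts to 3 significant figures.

52.9 W

Only the current and the line resistance are needed for the I²R loss.
I = P / V = 1580 / 235 = 6.723 A through the wiring run.
P_line = I² R_line = (6.723)² × 1.17 = 52.89 W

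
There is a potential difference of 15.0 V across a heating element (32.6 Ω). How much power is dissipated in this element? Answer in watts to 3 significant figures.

V and R are stated; P = V²/R avoids computing the current.
P = (15.0 V)² / 32.6 Ω = 6.902 W

6.90 W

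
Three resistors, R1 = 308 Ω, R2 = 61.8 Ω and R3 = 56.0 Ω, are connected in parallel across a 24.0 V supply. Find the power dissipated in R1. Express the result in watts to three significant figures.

1.87 W

Every branch has 24.0 V across it, so for R1 the power is simply V²/R.
P_R1 = V² / R1 = (24.0)² / 308 Ω = 1.870 W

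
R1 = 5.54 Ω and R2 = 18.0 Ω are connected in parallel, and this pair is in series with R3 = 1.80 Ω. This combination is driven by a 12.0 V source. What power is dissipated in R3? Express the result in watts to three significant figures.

Collapse the R1‖R2 pair into one equivalent R_p; then R_p and R3 form a series string.
R_p = (5.54×18.0)/(5.54+18.0) = 4.236 Ω
R_total = R_p + 1.80 = 4.236 + 1.80 = 6.036 Ω
I = V / R_total = 12.0 / 6.036 = 1.988 A
R3 is the series element, so its power is I²R.
P_R3 = (1.988)² × 1.80 = 7.114 W

7.11 W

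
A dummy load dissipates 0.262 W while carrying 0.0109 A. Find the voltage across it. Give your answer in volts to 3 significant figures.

24.0 V

The two known quantities fix the third via V = P / I.
V = 0.262 / 0.01090 = 24.04 V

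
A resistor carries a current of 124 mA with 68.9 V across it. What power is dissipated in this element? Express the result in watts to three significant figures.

With V and I both given, power follows immediately from P = V I.
P = 68.9 V × 0.1240 A = 8.544 W

8.54 W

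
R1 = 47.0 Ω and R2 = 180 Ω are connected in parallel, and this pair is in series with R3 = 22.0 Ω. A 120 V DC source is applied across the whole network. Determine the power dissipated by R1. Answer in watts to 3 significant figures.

First find R_p for the parallel pair, then treat R_p + R3 as a series loop.
R_p = (47.0×180)/(47.0+180) = 37.27 Ω
R_total = R_p + 22.0 = 37.27 + 22.0 = 59.27 Ω
I = V / R_total = 120 / 59.27 = 2.025 A
Voltage across the parallel pair: V_p = I × R_p = 2.025 × 37.27 = 75.46 V
R1 has V_p across it, so P = V_p²/R1.
P_R1 = (75.46)² / 47.0 = 121.1 W

121 W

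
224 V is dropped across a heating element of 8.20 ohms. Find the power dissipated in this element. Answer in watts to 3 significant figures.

6120 W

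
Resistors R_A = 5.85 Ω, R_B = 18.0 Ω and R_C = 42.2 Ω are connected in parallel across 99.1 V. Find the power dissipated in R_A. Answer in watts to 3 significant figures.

R_A sits directly across the source, so P = V²/R with V = 99.1 V.
P_R_A = V² / R_A = (99.1)² / 5.85 Ω = 1679 W

1680 W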